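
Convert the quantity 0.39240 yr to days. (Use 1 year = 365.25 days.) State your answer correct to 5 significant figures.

1 year = 365.250 days.
Then 0.39240 × 365.250 ≈ 143.32 d.

143.32 d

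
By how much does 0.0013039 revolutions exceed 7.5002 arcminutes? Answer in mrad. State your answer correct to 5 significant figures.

6.0109 milliradians

0.0013039 rev = 8.19265 mrad and 7.5002 arcmin = 2.18172 mrad.
8.19265 − 2.18172 ≈ 6.0109 mrad.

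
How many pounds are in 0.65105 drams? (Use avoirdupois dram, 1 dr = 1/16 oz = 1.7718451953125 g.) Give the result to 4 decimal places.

1 dr = 0.00390625 lb.
0.65105 × 0.00390625 ≈ 0.0025 lb.

0.0025 lb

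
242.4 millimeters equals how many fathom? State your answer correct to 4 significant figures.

0.1325 fathom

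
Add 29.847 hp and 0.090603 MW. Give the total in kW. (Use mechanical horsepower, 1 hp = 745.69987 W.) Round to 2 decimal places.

112.86 kilowatts

29.847 hp = 22.2569 kW and 0.090603 MW = 90.6030 kW.
22.2569 + 90.6030 ≈ 112.86 kW.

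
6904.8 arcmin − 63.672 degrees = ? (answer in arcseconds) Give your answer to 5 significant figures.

185070 arcseconds

6904.8 arcmin = 414288 arcsec and 63.672 ° = 229219 arcsec.
414288 − 229219 ≈ 185070 arcsec.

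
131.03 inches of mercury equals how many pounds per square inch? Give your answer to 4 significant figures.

1 inch of mercury = 0.491154 pounds per square inch.
131.03 × 0.491154 ≈ 64.36 psi.

64.36 psi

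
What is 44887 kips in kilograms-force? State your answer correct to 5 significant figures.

2.0360 × 10^7 kilograms-force

1 kip = 453.592 kilograms-force.
So 44887 × 453.592 ≈ 2.0360 × 10^7 kgf.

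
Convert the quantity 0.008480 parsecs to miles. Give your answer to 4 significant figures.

1.626e+11 mi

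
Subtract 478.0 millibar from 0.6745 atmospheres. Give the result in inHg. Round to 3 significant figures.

6.07 inches of mercury

0.6745 atm = 20.1819 inHg and 478.0 mbar = 14.1153 inHg.
20.1819 − 14.1153 ≈ 6.07 inHg.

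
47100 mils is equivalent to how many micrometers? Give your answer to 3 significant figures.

1 mil = 25.4000 micrometers.
Then 47100 × 25.4000 ≈ 1.20e+6 μm.

1.20e+6 micrometers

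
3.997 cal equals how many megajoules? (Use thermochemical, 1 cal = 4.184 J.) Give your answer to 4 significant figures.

1.672 × 10^-5 MJ

1 cal = 4.18400 × 10^-6 megajoules.
3.997 × 4.18400 × 10^-6 ≈ 1.672 × 10^-5 MJ.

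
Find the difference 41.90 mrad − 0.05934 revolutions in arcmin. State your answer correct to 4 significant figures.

-1138 arcmin

41.90 mrad = 144.042 arcmin and 0.05934 rev = 1281.74 arcmin.
144.042 − 1281.74 ≈ -1138 arcmin.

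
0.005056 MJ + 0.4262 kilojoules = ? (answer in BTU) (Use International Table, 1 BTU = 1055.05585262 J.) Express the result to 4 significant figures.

5.196 BTU

0.005056 MJ = 4.79216 BTU and 0.4262 kJ = 0.403960 BTU.
4.79216 + 0.403960 ≈ 5.196 BTU.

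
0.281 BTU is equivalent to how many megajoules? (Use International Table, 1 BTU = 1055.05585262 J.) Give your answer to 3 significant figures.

1 British thermal unit = 0.00105506 MJ.
So 0.281 × 0.00105506 ≈ 0.000296 MJ.

0.000296 megajoules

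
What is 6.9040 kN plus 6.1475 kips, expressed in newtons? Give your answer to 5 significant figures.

6.9040 kN = 6904.00 N and 6.1475 kip = 27345.4 N.
6904.00 + 27345.4 ≈ 34249 N.

34249 N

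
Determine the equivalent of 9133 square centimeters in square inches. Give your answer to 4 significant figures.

1 square centimeter = 0.155000 square inches.
So 9133 × 0.155000 ≈ 1416 in².

1416 square inches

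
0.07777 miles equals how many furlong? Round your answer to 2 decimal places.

0.62 furlongs

1 mile = 8.00000 furlongs.
0.07777 × 8.00000 ≈ 0.62 furlong.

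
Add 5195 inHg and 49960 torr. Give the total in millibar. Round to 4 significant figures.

5195 inHg = 175923 mbar and 49960 torr = 66607.9 mbar.
175923 + 66607.9 ≈ 242500 mbar.

242500 millibar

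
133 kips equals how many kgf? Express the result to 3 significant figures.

1 kip = 453.592 kgf.
133 × 453.592 ≈ 60300 kgf.

60300 kilograms-force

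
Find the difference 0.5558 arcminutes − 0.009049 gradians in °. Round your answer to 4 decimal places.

0.5558 arcmin = 0.00926333 ° and 0.009049 grad = 0.00814410 °.
0.00926333 − 0.00814410 ≈ 0.0011 °.

0.0011 degrees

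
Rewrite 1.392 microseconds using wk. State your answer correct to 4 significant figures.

1 μs = 1.65344 × 10^-12 weeks.
Thus 1.392 × 1.65344 × 10^-12 ≈ 2.302 × 10^-12 wk.

2.302 × 10^-12 weeks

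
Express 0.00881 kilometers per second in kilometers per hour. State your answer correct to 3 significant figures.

1 km/s = 3600.00 kilometers per hour.
Then 0.00881 × 3600.00 ≈ 31.7 km/h.

31.7 km/h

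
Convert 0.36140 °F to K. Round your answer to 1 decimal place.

K = (°F + 459.67) × 5/9.
Applying the formula gives 255.6 K.

255.6 kelvins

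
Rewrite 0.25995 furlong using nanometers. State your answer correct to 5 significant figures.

1 furlong = 2.01168e+11 nanometers.
0.25995 × 2.01168e+11 ≈ 5.2294e+10 nm.

5.2294e+10 nm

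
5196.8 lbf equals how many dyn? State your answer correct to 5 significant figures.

2.3117 × 10^9 dyn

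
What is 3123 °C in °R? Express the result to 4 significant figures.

6113 °R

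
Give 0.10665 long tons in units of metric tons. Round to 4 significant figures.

0.1084 metric tons

1 long ton = 1.01605 t.
0.10665 × 1.01605 ≈ 0.1084 t.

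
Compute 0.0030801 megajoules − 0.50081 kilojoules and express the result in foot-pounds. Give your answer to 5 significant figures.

1902.4 ft·lbf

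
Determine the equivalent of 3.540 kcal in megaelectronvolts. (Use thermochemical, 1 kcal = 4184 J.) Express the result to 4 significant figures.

9.245 × 10^16 MeV

1 kilocalorie = 2.61145 × 10^16 megaelectronvolts.
3.540 × 2.61145 × 10^16 ≈ 9.245 × 10^16 MeV.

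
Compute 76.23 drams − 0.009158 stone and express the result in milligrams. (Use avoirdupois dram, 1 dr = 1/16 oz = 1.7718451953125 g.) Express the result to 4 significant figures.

76.23 dr = 135068 mg and 0.009158 st = 58156.0 mg.
135068 − 58156.0 ≈ 76910 mg.

76910 mg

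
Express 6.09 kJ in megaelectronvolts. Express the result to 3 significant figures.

1 kJ = 6.24151e+15 megaelectronvolts.
6.09 × 6.24151e+15 ≈ 3.80e+16 MeV.

3.80e+16 MeV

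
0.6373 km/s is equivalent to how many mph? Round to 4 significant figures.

1 km/s = 2236.94 mph.
So 0.6373 × 2236.94 ≈ 1426 mph.

1426 mph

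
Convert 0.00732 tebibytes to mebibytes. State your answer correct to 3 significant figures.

7680 MiB

1 tebibyte = 1.04858 × 10^6 mebibytes.
Thus 0.00732 × 1.04858 × 10^6 ≈ 7680 MiB.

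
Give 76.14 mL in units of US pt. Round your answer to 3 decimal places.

1 mL = 0.00211338 US pints.
76.14 × 0.00211338 ≈ 0.161 US pt.

0.161 US pints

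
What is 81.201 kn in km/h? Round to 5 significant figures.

150.38 km/h

1 knot = 1.85200 kilometers per hour.
So 81.201 × 1.85200 ≈ 150.38 km/h.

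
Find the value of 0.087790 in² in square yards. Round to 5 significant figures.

6.7739e-5 yd²

1 in² = 0.000771605 yd².
Thus 0.087790 × 0.000771605 ≈ 6.7739e-5 yd².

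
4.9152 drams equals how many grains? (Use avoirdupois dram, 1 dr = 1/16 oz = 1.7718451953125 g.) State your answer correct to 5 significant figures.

134.40 grains

1 dram = 27.34375 gr.
So 4.9152 × 27.34375 ≈ 134.40 gr.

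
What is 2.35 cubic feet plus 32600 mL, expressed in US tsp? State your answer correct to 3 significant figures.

20100 US teaspoons

2.35 ft³ = 13500.8 US tsp and 32600 mL = 6614.02 US tsp.
13500.8 + 6614.02 ≈ 20100 US tsp.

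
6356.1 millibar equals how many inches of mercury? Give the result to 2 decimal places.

187.70 inches of mercury

1 mbar = 0.0295300 inHg.
6356.1 × 0.0295300 ≈ 187.70 inHg.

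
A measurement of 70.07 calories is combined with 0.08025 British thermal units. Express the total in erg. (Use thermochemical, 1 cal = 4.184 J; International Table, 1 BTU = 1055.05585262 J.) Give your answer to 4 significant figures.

70.07 cal = 2.93173e+9 erg and 0.08025 BTU = 8.46682e+8 erg.
2.93173e+9 + 8.46682e+8 ≈ 3.778e+9 erg.

3.778e+9 ergs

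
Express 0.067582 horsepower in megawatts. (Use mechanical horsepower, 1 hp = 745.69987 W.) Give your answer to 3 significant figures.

5.04e-5 megawatts

1 hp = 0.000745700 megawatts.
Thus 0.067582 × 0.000745700 ≈ 5.04e-5 MW.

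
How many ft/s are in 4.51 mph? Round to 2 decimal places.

1 mile per hour = 1.46667 feet per second.
So 4.51 × 1.46667 ≈ 6.61 ft/s.

6.61 ft/s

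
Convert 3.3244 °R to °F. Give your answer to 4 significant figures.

°R = °F + 459.67.
Applying the formula gives -456.3 °F.

-456.3 °F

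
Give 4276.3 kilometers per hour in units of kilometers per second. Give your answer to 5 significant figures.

1 kilometer per hour = 0.000277778 km/s.
4276.3 × 0.000277778 ≈ 1.1879 km/s.

1.1879 kilometers per second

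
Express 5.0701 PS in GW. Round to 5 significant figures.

1 metric horsepower = 7.35499e-7 gigawatts.
5.0701 × 7.35499e-7 ≈ 3.7291e-6 GW.

3.7291e-6 GW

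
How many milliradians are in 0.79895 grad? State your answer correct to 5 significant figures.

12.550 mrad

1 gradian = 15.7080 mrad.
Then 0.79895 × 15.7080 ≈ 12.550 mrad.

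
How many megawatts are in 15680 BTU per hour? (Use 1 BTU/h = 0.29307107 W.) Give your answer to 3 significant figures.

0.00460 megawatts

1 BTU per hour = 2.93071e-7 MW.
15680 × 2.93071e-7 ≈ 0.00460 MW.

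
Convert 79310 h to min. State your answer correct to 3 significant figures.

1 hour = 60.0000 min.
Then 79310 × 60.0000 ≈ 4.76 × 10^6 min.

4.76 × 10^6 min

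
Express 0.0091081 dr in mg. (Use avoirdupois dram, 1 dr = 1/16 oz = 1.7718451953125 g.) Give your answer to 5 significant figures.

1 dram = 1771.85 mg.
0.0091081 × 1771.85 ≈ 16.138 mg.

16.138 mg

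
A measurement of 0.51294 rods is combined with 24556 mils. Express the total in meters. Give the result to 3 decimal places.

0.51294 rod = 2.57968 m and 24556 mil = 0.623722 m.
2.57968 + 0.623722 ≈ 3.203 m.

3.203 meters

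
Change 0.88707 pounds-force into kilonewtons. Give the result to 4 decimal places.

1 lbf = 0.00444822 kN.
Thus 0.88707 × 0.00444822 ≈ 0.0039 kN.

0.0039 kN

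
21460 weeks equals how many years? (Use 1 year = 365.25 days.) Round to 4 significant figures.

411.3 yr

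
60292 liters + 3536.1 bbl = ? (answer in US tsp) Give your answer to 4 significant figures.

60292 L = 1.22323 × 10^7 US tsp and 3536.1 bbl = 1.14060 × 10^8 US tsp.
1.22323 × 10^7 + 1.14060 × 10^8 ≈ 1.263 × 10^8 US tsp.

1.263 × 10^8 US tsp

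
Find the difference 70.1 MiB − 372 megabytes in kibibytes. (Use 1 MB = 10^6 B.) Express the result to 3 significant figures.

70.1 MiB = 71782.4 KiB and 372 MB = 363281 KiB.
71782.4 − 363281 ≈ -291000 KiB.

-291000 KiB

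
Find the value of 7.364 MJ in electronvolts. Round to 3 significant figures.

1 MJ = 6.24151 × 10^24 eV.
7.364 × 6.24151 × 10^24 ≈ 4.60 × 10^25 eV.

4.60 × 10^25 eV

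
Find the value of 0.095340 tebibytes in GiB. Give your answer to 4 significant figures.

1 TiB = 1024.00 gibibytes.
Then 0.095340 × 1024.00 ≈ 97.63 GiB.

97.63 GiB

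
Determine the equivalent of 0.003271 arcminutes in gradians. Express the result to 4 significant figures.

1 arcmin = 0.0185185 gradians.
Thus 0.003271 × 0.0185185 ≈ 6.057e-5 grad.

6.057e-5 gradians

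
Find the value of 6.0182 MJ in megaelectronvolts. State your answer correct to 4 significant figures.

1 MJ = 6.24151e+18 MeV.
6.0182 × 6.24151e+18 ≈ 3.756e+19 MeV.

3.756e+19 MeV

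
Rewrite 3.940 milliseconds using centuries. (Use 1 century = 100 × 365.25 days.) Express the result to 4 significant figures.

1 millisecond = 3.16881e-13 century.
3.940 × 3.16881e-13 ≈ 1.249e-12 century.

1.249e-12 century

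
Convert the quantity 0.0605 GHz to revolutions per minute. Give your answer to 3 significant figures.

1 gigahertz = 6.00000 × 10^10 rpm.
Then 0.0605 × 6.00000 × 10^10 ≈ 3.63 × 10^9 rpm.

3.63 × 10^9 rpm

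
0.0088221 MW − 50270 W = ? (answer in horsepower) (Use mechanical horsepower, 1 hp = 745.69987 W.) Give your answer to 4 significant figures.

0.0088221 MW = 11.8306 hp and 50270 W = 67.4132 hp.
11.8306 − 67.4132 ≈ -55.58 hp.

-55.58 hp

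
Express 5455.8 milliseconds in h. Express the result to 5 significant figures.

0.0015155 h

1 ms = 2.77778 × 10^-7 h.
So 5455.8 × 2.77778 × 10^-7 ≈ 0.0015155 h.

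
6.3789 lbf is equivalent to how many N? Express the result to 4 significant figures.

28.37 N

1 lbf = 4.44822 N.
So 6.3789 × 4.44822 ≈ 28.37 N.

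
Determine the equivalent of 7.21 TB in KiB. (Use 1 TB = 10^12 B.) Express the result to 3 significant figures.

7.04 × 10^9 KiB

1 TB = 9.765625 × 10^8 KiB.
So 7.21 × 9.765625 × 10^8 ≈ 7.04 × 10^9 KiB.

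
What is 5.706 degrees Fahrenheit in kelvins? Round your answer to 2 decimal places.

258.54 K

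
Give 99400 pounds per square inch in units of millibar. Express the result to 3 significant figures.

6.85e+6 mbar

1 psi = 68.9476 millibar.
Then 99400 × 68.9476 ≈ 6.85e+6 mbar.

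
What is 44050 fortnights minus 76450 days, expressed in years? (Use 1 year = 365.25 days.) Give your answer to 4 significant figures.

1479 years

44050 fortnight = 1688.43 yr and 76450 d = 209.309 yr.
1688.43 − 209.309 ≈ 1479 yr.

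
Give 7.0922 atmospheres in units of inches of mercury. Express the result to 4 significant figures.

1 atmosphere = 29.9213 inHg.
Then 7.0922 × 29.9213 ≈ 212.2 inHg.

212.2 inHg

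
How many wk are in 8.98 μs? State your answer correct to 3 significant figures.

1 μs = 1.65344 × 10^-12 wk.
Thus 8.98 × 1.65344 × 10^-12 ≈ 1.48 × 10^-11 wk.

1.48 × 10^-11 wk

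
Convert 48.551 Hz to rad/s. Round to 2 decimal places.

305.05 radians per second

1 hertz = 6.283185 rad/s.
So 48.551 × 6.283185 ≈ 305.05 rad/s.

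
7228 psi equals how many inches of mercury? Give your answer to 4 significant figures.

1 pound per square inch = 2.03602 inHg.
So 7228 × 2.03602 ≈ 14720 inHg.

14720 inches of mercury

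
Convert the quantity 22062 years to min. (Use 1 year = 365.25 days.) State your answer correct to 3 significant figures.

1.16 × 10^10 min

1 year = 525960 minutes.
22062 × 525960 ≈ 1.16 × 10^10 min.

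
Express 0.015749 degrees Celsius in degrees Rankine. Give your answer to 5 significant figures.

°R = (°C + 273.15) × 9/5.
Applying the formula gives 491.70 °R.

491.70 degrees Rankine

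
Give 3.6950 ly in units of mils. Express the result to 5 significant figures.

1.3763 × 10^21 mil

1 ly = 3.72470 × 10^20 mil.
Then 3.6950 × 3.72470 × 10^20 ≈ 1.3763 × 10^21 mil.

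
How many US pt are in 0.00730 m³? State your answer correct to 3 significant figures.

15.4 US pints

1 cubic meter = 2113.38 US pt.
0.00730 × 2113.38 ≈ 15.4 US pt.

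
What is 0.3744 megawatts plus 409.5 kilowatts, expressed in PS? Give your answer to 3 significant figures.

1070 metric horsepower

0.3744 MW = 509.042 PS and 409.5 kW = 556.765 PS.
509.042 + 556.765 ≈ 1070 PS.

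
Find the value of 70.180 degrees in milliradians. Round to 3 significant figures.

1220 mrad

1 degree = 17.4533 milliradians.
70.180 × 17.4533 ≈ 1220 mrad.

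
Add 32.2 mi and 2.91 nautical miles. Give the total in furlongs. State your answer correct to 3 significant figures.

284 furlongs

32.2 mi = 257.600 furlong and 2.91 nmi = 26.7901 furlong.
257.600 + 26.7901 ≈ 284 furlong.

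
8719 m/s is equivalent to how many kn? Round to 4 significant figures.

16950 knots

1 m/s = 1.94384 kn.
So 8719 × 1.94384 ≈ 16950 kn.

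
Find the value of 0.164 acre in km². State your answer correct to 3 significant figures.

0.000664 square kilometers

1 acre = 0.00404686 km².
Then 0.164 × 0.00404686 ≈ 0.000664 km².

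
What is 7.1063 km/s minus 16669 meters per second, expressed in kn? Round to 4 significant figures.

7.1063 km/s = 13813.5 kn and 16669 m/s = 32401.9 kn.
13813.5 − 32401.9 ≈ -18590 kn.

-18590 kn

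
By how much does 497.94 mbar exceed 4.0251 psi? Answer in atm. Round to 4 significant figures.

497.94 mbar = 0.491429 atm and 4.0251 psi = 0.273892 atm.
0.491429 − 0.273892 ≈ 0.2175 atm.

0.2175 atmospheres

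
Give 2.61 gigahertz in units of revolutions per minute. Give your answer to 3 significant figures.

1.57 × 10^11 rpm

1 GHz = 6.00000 × 10^10 revolutions per minute.
2.61 × 6.00000 × 10^10 ≈ 1.57 × 10^11 rpm.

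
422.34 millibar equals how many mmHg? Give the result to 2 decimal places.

316.78 mmHg

1 mbar = 0.750062 mmHg.
Thus 422.34 × 0.750062 ≈ 316.78 mmHg.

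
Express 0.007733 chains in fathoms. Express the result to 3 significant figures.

1 chain = 11.0000 fathom.
Then 0.007733 × 11.0000 ≈ 0.0851 fathom.

0.0851 fathoms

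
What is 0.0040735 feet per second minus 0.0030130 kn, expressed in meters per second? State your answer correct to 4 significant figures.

0.0040735 ft/s = 0.00124160 m/s and 0.0030130 kn = 0.00155002 m/s.
0.00124160 − 0.00155002 ≈ -0.0003084 m/s.

-0.0003084 m/s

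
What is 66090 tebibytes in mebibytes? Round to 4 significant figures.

6.930e+10 mebibytes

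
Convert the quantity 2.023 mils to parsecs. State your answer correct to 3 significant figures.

1.67 × 10^-21 parsecs

1 mil = 8.23158 × 10^-22 parsecs.
Then 2.023 × 8.23158 × 10^-22 ≈ 1.67 × 10^-21 pc.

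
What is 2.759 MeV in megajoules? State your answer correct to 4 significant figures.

4.420e-19 MJ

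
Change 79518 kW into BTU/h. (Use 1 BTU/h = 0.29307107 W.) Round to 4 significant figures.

1 kilowatt = 3412.14 BTU per hour.
Thus 79518 × 3412.14 ≈ 2.713e+8 BTU/h.

2.713e+8 BTU/h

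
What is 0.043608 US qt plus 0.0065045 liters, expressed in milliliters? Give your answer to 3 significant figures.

47.8 mL

0.043608 US qt = 41.2686 mL and 0.0065045 L = 6.50450 mL.
41.2686 + 6.50450 ≈ 47.8 mL.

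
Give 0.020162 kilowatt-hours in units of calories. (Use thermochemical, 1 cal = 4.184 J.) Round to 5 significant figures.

17348 calories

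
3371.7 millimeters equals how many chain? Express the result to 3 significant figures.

1 millimeter = 4.97097e-5 chain.
3371.7 × 4.97097e-5 ≈ 0.168 chain.

0.168 chain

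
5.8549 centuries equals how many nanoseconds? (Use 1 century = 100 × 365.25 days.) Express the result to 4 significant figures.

1.848 × 10^19 nanoseconds

1 century = 3.15576 × 10^18 nanoseconds.
So 5.8549 × 3.15576 × 10^18 ≈ 1.848 × 10^19 ns.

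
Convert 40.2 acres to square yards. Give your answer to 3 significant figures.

195000 square yards

1 acre = 4840.00 yd².
Thus 40.2 × 4840.00 ≈ 195000 yd².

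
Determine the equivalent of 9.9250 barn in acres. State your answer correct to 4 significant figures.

2.453e-31 acre

1 barn = 2.47105e-32 acre.
9.9250 × 2.47105e-32 ≈ 2.453e-31 acre.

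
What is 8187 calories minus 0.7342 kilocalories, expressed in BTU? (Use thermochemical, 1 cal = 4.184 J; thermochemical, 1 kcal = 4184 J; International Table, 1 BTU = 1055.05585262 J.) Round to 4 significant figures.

29.56 BTU

8187 cal = 32.4669 BTU and 0.7342 kcal = 2.91159 BTU.
32.4669 − 2.91159 ≈ 29.56 BTU.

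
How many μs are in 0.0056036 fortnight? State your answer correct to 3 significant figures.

1 fortnight = 1.20960 × 10^12 microseconds.
0.0056036 × 1.20960 × 10^12 ≈ 6.78 × 10^9 μs.

6.78 × 10^9 microseconds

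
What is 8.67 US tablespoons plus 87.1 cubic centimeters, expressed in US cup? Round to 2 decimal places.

8.67 US tbsp = 0.541875 US cup and 87.1 cm³ = 0.368150 US cup.
0.541875 + 0.368150 ≈ 0.91 US cup.

0.91 US cup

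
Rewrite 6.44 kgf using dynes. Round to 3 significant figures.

6.32 × 10^6 dyn

1 kilogram-force = 980665 dyn.
Then 6.44 × 980665 ≈ 6.32 × 10^6 dyn.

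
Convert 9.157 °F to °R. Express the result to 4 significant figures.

468.8 degrees Rankine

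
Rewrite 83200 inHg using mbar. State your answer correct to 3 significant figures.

2.82 × 10^6 millibar

1 inHg = 33.8639 mbar.
So 83200 × 33.8639 ≈ 2.82 × 10^6 mbar.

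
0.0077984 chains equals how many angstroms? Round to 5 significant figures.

1.5688e+9 Å

1 chain = 2.01168e+11 Å.
Then 0.0077984 × 2.01168e+11 ≈ 1.5688e+9 Å.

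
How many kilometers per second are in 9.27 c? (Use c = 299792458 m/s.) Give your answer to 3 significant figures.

2.78e+6 km/s

1 speed of light = 299792 kilometers per second.
So 9.27 × 299792 ≈ 2.78e+6 km/s.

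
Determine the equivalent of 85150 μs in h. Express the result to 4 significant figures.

1 microsecond = 2.77778e-10 h.
85150 × 2.77778e-10 ≈ 2.365e-5 h.

2.365e-5 h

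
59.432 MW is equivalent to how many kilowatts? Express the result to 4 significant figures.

1 megawatt = 1000.00 kW.
So 59.432 × 1000.00 ≈ 59430 kW.

59430 kilowatts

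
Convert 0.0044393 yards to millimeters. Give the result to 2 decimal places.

4.06 mm

1 yard = 914.400 mm.
Then 0.0044393 × 914.400 ≈ 4.06 mm.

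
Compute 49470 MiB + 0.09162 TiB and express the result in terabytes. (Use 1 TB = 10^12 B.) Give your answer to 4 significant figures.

49470 MiB = 0.0518731 TB and 0.09162 TiB = 0.100737 TB.
0.0518731 + 0.100737 ≈ 0.1526 TB.

0.1526 TB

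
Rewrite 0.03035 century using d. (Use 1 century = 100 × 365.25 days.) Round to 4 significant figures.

1109 days

1 century = 36525.0 days.
Then 0.03035 × 36525.0 ≈ 1109 d.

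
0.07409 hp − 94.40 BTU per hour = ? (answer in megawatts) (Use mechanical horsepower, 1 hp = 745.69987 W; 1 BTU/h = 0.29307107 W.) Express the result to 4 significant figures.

0.07409 hp = 5.52489 × 10^-5 MW and 94.40 BTU/h = 2.76659 × 10^-5 MW.
5.52489 × 10^-5 − 2.76659 × 10^-5 ≈ 2.758 × 10^-5 MW.

2.758 × 10^-5 MW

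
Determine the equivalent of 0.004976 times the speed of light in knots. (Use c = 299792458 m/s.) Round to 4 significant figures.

2.900e+6 kn

1 speed of light = 5.82750e+8 kn.
Then 0.004976 × 5.82750e+8 ≈ 2.900e+6 kn.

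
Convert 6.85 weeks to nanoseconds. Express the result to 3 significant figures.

4.14e+15 ns

1 wk = 6.04800e+14 ns.
6.85 × 6.04800e+14 ≈ 4.14e+15 ns.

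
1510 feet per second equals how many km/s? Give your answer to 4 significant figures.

1 foot per second = 0.000304800 km/s.
Then 1510 × 0.000304800 ≈ 0.4602 km/s.

0.4602 km/s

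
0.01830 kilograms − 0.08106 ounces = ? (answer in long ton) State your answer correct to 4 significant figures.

1.575e-5 long ton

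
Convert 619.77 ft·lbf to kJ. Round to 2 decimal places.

0.84 kJ

1 foot-pound = 0.00135582 kilojoules.
Then 619.77 × 0.00135582 ≈ 0.84 kJ.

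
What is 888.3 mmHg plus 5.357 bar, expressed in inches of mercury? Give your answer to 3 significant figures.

193 inHg

888.3 mmHg = 34.9724 inHg and 5.357 bar = 158.192 inHg.
34.9724 + 158.192 ≈ 193 inHg.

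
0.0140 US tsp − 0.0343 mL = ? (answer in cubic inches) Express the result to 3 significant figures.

0.00212 in³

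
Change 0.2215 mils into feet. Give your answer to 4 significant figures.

1 mil = 8.33333 × 10^-5 feet.
Then 0.2215 × 8.33333 × 10^-5 ≈ 1.846 × 10^-5 ft.

1.846 × 10^-5 feet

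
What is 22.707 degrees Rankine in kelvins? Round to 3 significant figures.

12.6 kelvins

°R = K × 9/5.
Applying the formula gives 12.6 K.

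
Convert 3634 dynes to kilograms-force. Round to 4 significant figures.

0.003706 kilograms-force

1 dyn = 1.01972e-6 kgf.
So 3634 × 1.01972e-6 ≈ 0.003706 kgf.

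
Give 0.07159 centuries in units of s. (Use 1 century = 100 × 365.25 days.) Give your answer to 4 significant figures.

2.259 × 10^8 seconds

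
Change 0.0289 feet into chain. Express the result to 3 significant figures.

0.000438 chain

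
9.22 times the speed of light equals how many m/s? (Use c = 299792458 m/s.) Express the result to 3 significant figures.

2.76e+9 m/s

1 c = 2.99792e+8 m/s.
9.22 × 2.99792e+8 ≈ 2.76e+9 m/s.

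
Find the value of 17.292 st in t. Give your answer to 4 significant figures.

0.1098 metric tons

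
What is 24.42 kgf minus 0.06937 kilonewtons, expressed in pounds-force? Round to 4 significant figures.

24.42 kgf = 53.8369 lbf and 0.06937 kN = 15.5950 lbf.
53.8369 − 15.5950 ≈ 38.24 lbf.

38.24 pounds-force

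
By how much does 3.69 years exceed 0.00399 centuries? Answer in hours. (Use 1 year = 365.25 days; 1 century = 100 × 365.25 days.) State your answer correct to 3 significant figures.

3.69 yr = 32346.5 h and 0.00399 century = 3497.63 h.
32346.5 − 3497.63 ≈ 28800 h.

28800 hours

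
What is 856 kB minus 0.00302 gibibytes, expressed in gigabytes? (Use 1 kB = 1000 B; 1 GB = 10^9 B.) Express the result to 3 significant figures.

-0.00239 gigabytes

856 kB = 0.000856000 GB and 0.00302 GiB = 0.00324270 GB.
0.000856000 − 0.00324270 ≈ -0.00239 GB.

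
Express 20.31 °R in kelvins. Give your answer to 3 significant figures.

°R = K × 9/5.
Applying the formula gives 11.3 K.

11.3 kelvins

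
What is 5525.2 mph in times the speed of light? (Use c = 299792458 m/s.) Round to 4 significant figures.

8.239 × 10^-6 times the speed of light

1 mile per hour = 1.49116 × 10^-9 times the speed of light.
Then 5525.2 × 1.49116 × 10^-9 ≈ 8.239 × 10^-6 c.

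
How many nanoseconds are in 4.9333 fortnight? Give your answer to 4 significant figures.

5.967e+15 ns

1 fortnight = 1.20960e+15 ns.
4.9333 × 1.20960e+15 ≈ 5.967e+15 ns.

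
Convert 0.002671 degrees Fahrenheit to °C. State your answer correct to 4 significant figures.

°F = °C × 9/5 + 32.
Applying the formula gives -17.78 °C.

-17.78 °C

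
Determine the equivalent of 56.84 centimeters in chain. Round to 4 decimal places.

1 centimeter = 0.000497097 chains.
56.84 × 0.000497097 ≈ 0.0283 chain.

0.0283 chains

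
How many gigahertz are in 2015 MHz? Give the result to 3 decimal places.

1 MHz = 0.00100000 gigahertz.
Then 2015 × 0.00100000 ≈ 2.015 GHz.

2.015 GHz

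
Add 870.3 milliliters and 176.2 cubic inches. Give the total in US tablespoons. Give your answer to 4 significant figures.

254.1 US tbsp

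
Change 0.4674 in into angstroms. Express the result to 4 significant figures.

1 inch = 2.54000e+8 Å.
Then 0.4674 × 2.54000e+8 ≈ 1.187e+8 Å.

1.187e+8 angstroms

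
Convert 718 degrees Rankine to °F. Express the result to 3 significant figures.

258 °F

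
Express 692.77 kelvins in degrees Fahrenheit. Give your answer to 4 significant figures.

787.3 degrees Fahrenheit

K = (°F + 459.67) × 5/9.
Applying the formula gives 787.3 °F.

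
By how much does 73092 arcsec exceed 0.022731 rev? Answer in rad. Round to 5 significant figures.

73092 arcsec = 0.354360 rad and 0.022731 rev = 0.142823 rad.
0.354360 − 0.142823 ≈ 0.21154 rad.

0.21154 rad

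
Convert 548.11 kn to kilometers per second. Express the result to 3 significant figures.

0.282 km/s

1 kn = 0.000514444 kilometers per second.
Thus 548.11 × 0.000514444 ≈ 0.282 km/s.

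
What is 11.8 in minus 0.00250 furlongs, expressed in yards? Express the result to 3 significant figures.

11.8 in = 0.327778 yd and 0.00250 furlong = 0.550000 yd.
0.327778 − 0.550000 ≈ -0.222 yd.

-0.222 yards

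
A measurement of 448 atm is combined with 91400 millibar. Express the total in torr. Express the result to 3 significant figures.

448 atm = 340480 torr and 91400 mbar = 68555.6 torr.
340480 + 68555.6 ≈ 409000 torr.

409000 torr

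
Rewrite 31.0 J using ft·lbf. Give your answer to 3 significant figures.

1 joule = 0.737562 ft·lbf.
Thus 31.0 × 0.737562 ≈ 22.9 ft·lbf.

22.9 foot-pounds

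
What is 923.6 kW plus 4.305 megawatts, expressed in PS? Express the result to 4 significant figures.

7109 metric horsepower

923.6 kW = 1255.75 PS and 4.305 MW = 5853.17 PS.
1255.75 + 5853.17 ≈ 7109 PS.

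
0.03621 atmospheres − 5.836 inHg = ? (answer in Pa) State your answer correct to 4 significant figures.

-16090 Pa

0.03621 atm = 3668.98 Pa and 5.836 inHg = 19763.0 Pa.
3668.98 − 19763.0 ≈ -16090 Pa.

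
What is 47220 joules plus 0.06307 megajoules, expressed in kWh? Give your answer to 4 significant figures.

47220 J = 0.0131167 kWh and 0.06307 MJ = 0.0175194 kWh.
0.0131167 + 0.0175194 ≈ 0.03064 kWh.

0.03064 kWh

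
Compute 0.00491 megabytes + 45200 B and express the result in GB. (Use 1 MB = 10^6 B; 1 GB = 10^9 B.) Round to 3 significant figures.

0.00491 MB = 4.91000e-6 GB and 45200 B = 4.52000e-5 GB.
4.91000e-6 + 4.52000e-5 ≈ 5.01e-5 GB.

5.01e-5 GB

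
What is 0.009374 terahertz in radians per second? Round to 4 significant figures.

1 terahertz = 6.28319 × 10^12 rad/s.
Thus 0.009374 × 6.28319 × 10^12 ≈ 5.890 × 10^10 rad/s.

5.890 × 10^10 rad/s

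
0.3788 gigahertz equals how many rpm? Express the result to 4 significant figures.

2.273e+10 rpm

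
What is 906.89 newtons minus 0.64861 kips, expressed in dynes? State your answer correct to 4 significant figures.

906.89 N = 9.06890 × 10^7 dyn and 0.64861 kip = 2.88516 × 10^8 dyn.
9.06890 × 10^7 − 2.88516 × 10^8 ≈ -1.978 × 10^8 dyn.

-1.978 × 10^8 dyn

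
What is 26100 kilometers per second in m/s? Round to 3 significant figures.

1 kilometer per second = 1000.00 meters per second.
26100 × 1000.00 ≈ 2.61e+7 m/s.

2.61e+7 m/s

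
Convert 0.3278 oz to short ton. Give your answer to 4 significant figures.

1 oz = 3.12500e-5 short ton.
So 0.3278 × 3.12500e-5 ≈ 1.024e-5 short ton.

1.024e-5 short ton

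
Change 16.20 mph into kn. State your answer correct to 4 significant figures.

1 mph = 0.868976 kn.
Then 16.20 × 0.868976 ≈ 14.08 kn.

14.08 kn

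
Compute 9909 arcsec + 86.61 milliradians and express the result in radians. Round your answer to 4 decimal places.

0.1347 rad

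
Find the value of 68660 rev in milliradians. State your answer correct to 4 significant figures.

4.314 × 10^8 milliradians

1 revolution = 6283.19 milliradians.
So 68660 × 6283.19 ≈ 4.314 × 10^8 mrad.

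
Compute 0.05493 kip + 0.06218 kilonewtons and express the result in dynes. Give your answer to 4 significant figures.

3.065e+7 dyn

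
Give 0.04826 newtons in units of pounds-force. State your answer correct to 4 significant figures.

0.01085 lbf

1 N = 0.224809 pounds-force.
Then 0.04826 × 0.224809 ≈ 0.01085 lbf.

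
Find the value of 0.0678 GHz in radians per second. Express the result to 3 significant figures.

4.26e+8 rad/s

1 GHz = 6.28319e+9 rad/s.
0.0678 × 6.28319e+9 ≈ 4.26e+8 rad/s.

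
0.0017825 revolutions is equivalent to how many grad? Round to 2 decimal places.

1 revolution = 400.000 grad.
0.0017825 × 400.000 ≈ 0.71 grad.

0.71 grad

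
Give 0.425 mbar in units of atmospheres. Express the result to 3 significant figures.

0.000419 atmospheres

1 millibar = 0.000986923 atmospheres.
0.425 × 0.000986923 ≈ 0.000419 atm.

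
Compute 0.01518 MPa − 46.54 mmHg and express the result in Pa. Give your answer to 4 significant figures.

8975 Pa

0.01518 MPa = 15180.0 Pa and 46.54 mmHg = 6204.82 Pa.
15180.0 − 6204.82 ≈ 8975 Pa.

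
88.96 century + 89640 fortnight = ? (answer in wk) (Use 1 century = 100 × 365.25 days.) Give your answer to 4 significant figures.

643500 weeks

88.96 century = 464181 wk and 89640 fortnight = 179280 wk.
464181 + 179280 ≈ 643500 wk.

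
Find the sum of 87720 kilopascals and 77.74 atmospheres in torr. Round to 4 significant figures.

717000 torr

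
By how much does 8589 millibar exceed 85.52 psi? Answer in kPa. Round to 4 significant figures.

8589 mbar = 858.900 kPa and 85.52 psi = 589.640 kPa.
858.900 − 589.640 ≈ 269.3 kPa.

269.3 kPa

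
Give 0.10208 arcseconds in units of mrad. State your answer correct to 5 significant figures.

1 arcsecond = 0.00484814 milliradians.
Thus 0.10208 × 0.00484814 ≈ 0.00049490 mrad.

0.00049490 milliradians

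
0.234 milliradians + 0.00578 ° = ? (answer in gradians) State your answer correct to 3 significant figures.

0.0213 grad

0.234 mrad = 0.0148969 grad and 0.00578 ° = 0.00642222 grad.
0.0148969 + 0.00642222 ≈ 0.0213 grad.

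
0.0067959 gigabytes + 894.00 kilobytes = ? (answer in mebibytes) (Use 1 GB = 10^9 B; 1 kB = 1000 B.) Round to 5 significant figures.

7.3337 MiB

0.0067959 GB = 6.48108 MiB and 894.00 kB = 0.852585 MiB.
6.48108 + 0.852585 ≈ 7.3337 MiB.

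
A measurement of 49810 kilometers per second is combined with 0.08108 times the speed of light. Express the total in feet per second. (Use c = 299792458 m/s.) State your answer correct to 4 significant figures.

49810 km/s = 1.63419 × 10^8 ft/s and 0.08108 c = 7.97479 × 10^7 ft/s.
1.63419 × 10^8 + 7.97479 × 10^7 ≈ 2.432 × 10^8 ft/s.

2.432 × 10^8 ft/s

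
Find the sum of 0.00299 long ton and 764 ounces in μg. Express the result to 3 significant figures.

0.00299 long ton = 3.03798e+9 μg and 764 oz = 2.16590e+10 μg.
3.03798e+9 + 2.16590e+10 ≈ 2.47e+10 μg.

2.47e+10 μg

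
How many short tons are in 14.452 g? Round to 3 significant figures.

1.59 × 10^-5 short ton

1 g = 1.10231 × 10^-6 short tons.
So 14.452 × 1.10231 × 10^-6 ≈ 1.59 × 10^-5 short ton.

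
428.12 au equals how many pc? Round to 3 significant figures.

1 au = 4.84814e-6 parsecs.
428.12 × 4.84814e-6 ≈ 0.00208 pc.

0.00208 parsecs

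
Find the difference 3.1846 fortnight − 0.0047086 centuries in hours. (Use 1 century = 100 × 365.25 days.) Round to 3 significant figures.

-3060 h

3.1846 fortnight = 1070.03 h and 0.0047086 century = 4127.56 h.
1070.03 − 4127.56 ≈ -3060 h.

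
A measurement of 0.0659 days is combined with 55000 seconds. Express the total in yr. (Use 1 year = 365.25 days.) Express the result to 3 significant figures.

0.0659 d = 0.000180424 yr and 55000 s = 0.00174284 yr.
0.000180424 + 0.00174284 ≈ 0.00192 yr.

0.00192 years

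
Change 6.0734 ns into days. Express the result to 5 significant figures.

1 ns = 1.15741 × 10^-14 d.
So 6.0734 × 1.15741 × 10^-14 ≈ 7.0294 × 10^-14 d.

7.0294 × 10^-14 d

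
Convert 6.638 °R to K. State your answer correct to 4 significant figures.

°R = K × 9/5.
Applying the formula gives 3.688 K.

3.688 K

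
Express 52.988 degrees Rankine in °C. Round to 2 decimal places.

-243.71 °C

°R = (°C + 273.15) × 9/5.
Applying the formula gives -243.71 °C.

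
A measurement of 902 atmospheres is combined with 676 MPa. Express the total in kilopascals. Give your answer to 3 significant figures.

767000 kilopascals

902 atm = 91395.15 kPa and 676 MPa = 676000.0 kPa.
91395.15 + 676000.0 ≈ 767000 kPa.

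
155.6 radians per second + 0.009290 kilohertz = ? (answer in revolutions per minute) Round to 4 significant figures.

2043 rpm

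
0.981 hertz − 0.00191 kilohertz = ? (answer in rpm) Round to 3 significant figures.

0.981 Hz = 58.8600 rpm and 0.00191 kHz = 114.600 rpm.
58.8600 − 114.600 ≈ -55.7 rpm.

-55.7 rpm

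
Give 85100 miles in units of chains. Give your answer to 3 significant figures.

6.81 × 10^6 chain

1 mi = 80.0000 chain.
So 85100 × 80.0000 ≈ 6.81 × 10^6 chain.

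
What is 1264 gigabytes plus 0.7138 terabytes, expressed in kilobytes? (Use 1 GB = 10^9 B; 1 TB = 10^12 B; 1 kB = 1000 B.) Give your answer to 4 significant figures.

1.978e+9 kilobytes

1264 GB = 1.26400e+9 kB and 0.7138 TB = 7.13800e+8 kB.
1.26400e+9 + 7.13800e+8 ≈ 1.978e+9 kB.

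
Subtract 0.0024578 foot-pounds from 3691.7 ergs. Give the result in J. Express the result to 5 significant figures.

3691.7 erg = 0.000369170 J and 0.0024578 ft·lbf = 0.00333233 J.
0.000369170 − 0.00333233 ≈ -0.0029632 J.

-0.0029632 J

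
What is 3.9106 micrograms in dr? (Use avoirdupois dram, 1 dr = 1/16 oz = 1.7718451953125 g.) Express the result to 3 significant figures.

2.21e-6 dr

1 μg = 5.64383e-7 dr.
Then 3.9106 × 5.64383e-7 ≈ 2.21e-6 dr.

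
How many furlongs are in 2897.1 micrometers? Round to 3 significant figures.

1 micrometer = 4.97097e-9 furlong.
2897.1 × 4.97097e-9 ≈ 1.44e-5 furlong.

1.44e-5 furlong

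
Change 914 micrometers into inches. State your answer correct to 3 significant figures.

0.0360 inches

1 micrometer = 3.93701e-5 in.
Thus 914 × 3.93701e-5 ≈ 0.0360 in.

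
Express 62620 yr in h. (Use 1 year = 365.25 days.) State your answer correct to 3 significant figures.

5.49e+8 h

1 yr = 8766.00 h.
Then 62620 × 8766.00 ≈ 5.49e+8 h.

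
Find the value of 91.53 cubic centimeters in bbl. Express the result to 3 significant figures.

0.000576 bbl

1 cubic centimeter = 6.28981 × 10^-6 bbl.
Thus 91.53 × 6.28981 × 10^-6 ≈ 0.000576 bbl.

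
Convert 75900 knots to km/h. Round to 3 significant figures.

141000 kilometers per hour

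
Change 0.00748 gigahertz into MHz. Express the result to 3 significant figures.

1 gigahertz = 1000.00 MHz.
0.00748 × 1000.00 ≈ 7.48 MHz.

7.48 megahertz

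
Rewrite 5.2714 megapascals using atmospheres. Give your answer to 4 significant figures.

52.02 atmospheres

1 MPa = 9.86923 atmospheres.
Thus 5.2714 × 9.86923 ≈ 52.02 atm.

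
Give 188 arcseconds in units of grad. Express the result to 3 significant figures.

0.0580 gradians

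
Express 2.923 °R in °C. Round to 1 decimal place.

-271.5 °C

°R = (°C + 273.15) × 9/5.
Applying the formula gives -271.5 °C.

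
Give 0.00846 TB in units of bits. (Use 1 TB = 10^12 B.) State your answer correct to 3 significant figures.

1 terabyte = 8.00000 × 10^12 bits.
Then 0.00846 × 8.00000 × 10^12 ≈ 6.77 × 10^10 bit.

6.77 × 10^10 bits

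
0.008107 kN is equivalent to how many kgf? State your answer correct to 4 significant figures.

0.8267 kgf

1 kN = 101.972 kgf.
Thus 0.008107 × 101.972 ≈ 0.8267 kgf.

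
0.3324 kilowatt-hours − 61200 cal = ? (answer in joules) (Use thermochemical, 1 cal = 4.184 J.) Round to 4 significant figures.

940600 joules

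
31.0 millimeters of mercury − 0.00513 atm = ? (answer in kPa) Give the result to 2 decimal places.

3.61 kPa

31.0 mmHg = 4.13299 kPa and 0.00513 atm = 0.519797 kPa.
4.13299 − 0.519797 ≈ 3.61 kPa.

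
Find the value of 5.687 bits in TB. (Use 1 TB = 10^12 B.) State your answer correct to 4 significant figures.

1 bit = 1.25000 × 10^-13 terabytes.
Thus 5.687 × 1.25000 × 10^-13 ≈ 7.109 × 10^-13 TB.

7.109 × 10^-13 TB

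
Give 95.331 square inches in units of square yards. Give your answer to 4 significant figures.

1 square inch = 0.000771605 yd².
So 95.331 × 0.000771605 ≈ 0.07356 yd².

0.07356 square yards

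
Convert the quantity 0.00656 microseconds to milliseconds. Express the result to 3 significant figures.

1 microsecond = 0.00100000 ms.
Thus 0.00656 × 0.00100000 ≈ 6.56 × 10^-6 ms.

6.56 × 10^-6 milliseconds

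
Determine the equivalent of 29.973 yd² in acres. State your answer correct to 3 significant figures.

0.00619 acre

1 square yard = 0.000206612 acre.
So 29.973 × 0.000206612 ≈ 0.00619 acre.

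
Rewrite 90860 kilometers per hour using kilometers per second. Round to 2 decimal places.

25.24 km/s

1 kilometer per hour = 0.000277778 kilometers per second.
90860 × 0.000277778 ≈ 25.24 km/s.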